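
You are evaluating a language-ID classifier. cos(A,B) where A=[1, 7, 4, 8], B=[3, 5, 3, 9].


A·B = 1·3 + 7·5 + 4·3 + 8·9 = 122
‖A‖ = √130 = 11.4018, ‖B‖ = √124 = 11.1355
cos = 122/(√130·√124) = 122/√16120 = 0.9609

0.9609


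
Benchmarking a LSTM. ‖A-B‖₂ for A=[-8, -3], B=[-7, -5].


d = √((-8+ 7)² + (-3+ 5)²)
  = √(1 + 4)
  = √5 = 2.2361

2.2361


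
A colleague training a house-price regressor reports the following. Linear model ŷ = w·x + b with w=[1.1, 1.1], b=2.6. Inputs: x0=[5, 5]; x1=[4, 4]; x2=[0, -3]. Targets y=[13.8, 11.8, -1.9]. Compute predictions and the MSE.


ŷ0 = (1.1)·(5) + (1.1)·(5) + 2.6 = 13.6
ŷ1 = (1.1)·(4) + (1.1)·(4) + 2.6 = 11.4
ŷ2 = (1.1)·(0) + (1.1)·(-3) + 2.6 = -0.7
errors² = [0.04, 0.16, 1.44]
MSE = 1.6400/3 = 0.5467

0.5467


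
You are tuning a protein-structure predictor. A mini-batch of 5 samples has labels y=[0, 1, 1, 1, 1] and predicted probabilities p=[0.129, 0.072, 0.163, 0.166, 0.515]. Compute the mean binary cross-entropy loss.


L[0] = -ln(1-0.129) = -ln(0.871) = 0.1381
L[1] = -ln(0.072) = 2.6311
L[2] = -ln(0.163) = 1.814
L[3] = -ln(0.166) = 1.7958
L[4] = -ln(0.515) = 0.6636
mean = (0.1381 + 2.6311 + 1.814 + 1.7958 + 0.6636)/5 = 1.4085

1.4085


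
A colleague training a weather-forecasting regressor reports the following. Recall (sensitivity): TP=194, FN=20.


Recall = TP/(TP+FN)
= 194/(194+20)
= 194/214 = 90.65%

90.65%


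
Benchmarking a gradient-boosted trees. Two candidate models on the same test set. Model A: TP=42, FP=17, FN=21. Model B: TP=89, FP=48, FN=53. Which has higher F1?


Model A: P=42/59=0.7119, R=42/63=0.6667, F1=2PR/(P+R)=2TP/(2TP+FP+FN)=84/122=0.6885
Model B: P=89/137=0.6496, R=89/142=0.6268, F1=2PR/(P+R)=2TP/(2TP+FP+FN)=178/279=0.638
0.6885 > 0.638 → Model A

Model A


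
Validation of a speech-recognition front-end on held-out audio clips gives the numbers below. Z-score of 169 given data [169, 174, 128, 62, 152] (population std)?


μ = 137, σ = 40.802
z = (169 - 137)/40.802 = 0.7843

0.7843


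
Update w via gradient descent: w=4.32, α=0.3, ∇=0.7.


w_new = w - α·∇
= 4.32 - 0.3·0.7
= 4.32 - 0.21
= 4.11

4.11


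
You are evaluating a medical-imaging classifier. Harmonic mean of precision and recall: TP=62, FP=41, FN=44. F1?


Precision = 62/103 = 0.6019
Recall = 62/106 = 0.5849
F1 = 2·P·R/(P+R) = 2·TP/(2·TP+FP+FN) = 124/(124+41+44) = 124/209 = 0.5933

0.5933


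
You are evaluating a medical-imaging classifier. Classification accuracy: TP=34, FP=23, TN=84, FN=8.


Accuracy = (TP+TN)/(TP+TN+FP+FN)
= (34+84)/(149)
= 118/149 = 79.19%

79.19%


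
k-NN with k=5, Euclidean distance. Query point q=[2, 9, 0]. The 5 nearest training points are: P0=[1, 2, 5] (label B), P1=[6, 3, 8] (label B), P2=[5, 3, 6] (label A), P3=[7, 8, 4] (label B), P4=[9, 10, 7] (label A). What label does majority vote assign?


d(q,P0) = 8.6603  (label B)
d(q,P1) = 10.7703  (label B)
d(q,P2) = 9.0  (label A)
d(q,P3) = 6.4807  (label B)
d(q,P4) = 9.9499  (label A)
Votes: A=2, B=3
Majority → B

B


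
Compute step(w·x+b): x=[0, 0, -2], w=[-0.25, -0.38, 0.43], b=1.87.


z = (0)·(-0.25) + (0)·(-0.38) + (-2)·(0.43) + 1.87
  = 1.01
step(z) = 1 (z≥0)

1


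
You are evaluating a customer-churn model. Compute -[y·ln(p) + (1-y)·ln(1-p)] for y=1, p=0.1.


BCE = -[y·ln(p) + (1-y)·ln(1-p)]
= -1·ln(0.1) - 0
= -ln(0.1) = 2.3026

2.3026


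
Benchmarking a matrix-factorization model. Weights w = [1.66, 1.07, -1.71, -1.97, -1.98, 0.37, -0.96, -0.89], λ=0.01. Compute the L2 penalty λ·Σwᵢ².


‖w‖₂² = (1.66)² + (1.07)² + (-1.71)² + (-1.97)² + (-1.98)² + (0.37)² + (-0.96)² + (-0.89)²
     = 2.7556 + 1.1449 + 2.9241 + 3.8809 + 3.9204 + 0.1369 + 0.9216 + 0.7921
     = 16.4765
λ·‖w‖₂² = 0.01·16.4765 = 0.164765

0.164765


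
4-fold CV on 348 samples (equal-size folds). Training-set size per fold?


Fold size = 348/4 = 87
Training per fold = 348 - 87 = 261

261


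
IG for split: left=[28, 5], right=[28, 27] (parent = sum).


Parent = [56, 32], H_parent = 0.9457
H_left = 0.6136 (n=33), H_right = 0.9998 (n=55)
H_children = (33/88)·0.6136 + (55/88)·0.9998 = 0.855
IG = 0.9457 - 0.855 = 0.0907

0.0907


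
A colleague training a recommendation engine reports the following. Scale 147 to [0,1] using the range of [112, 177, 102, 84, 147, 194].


min=84, max=194
(147-84)/(194-84) = 63/110 = 0.5727

0.5727


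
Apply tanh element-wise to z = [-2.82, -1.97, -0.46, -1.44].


tanh(-2.82) = -0.9929
tanh(-1.97) = -0.9618
tanh(-0.46) = -0.4301
tanh(-1.44) = -0.8937
result = [-0.9929, -0.9618, -0.4301, -0.8937]

[-0.9929, -0.9618, -0.4301, -0.8937]


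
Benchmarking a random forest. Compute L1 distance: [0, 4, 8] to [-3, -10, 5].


d = |0+ 3| + |4+ 10| + |8-5|
  = 3 + 14 + 3
  = 20

20


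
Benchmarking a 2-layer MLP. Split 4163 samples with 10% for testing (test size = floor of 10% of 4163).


Test = ⌊4163·10/100⌋ = 416
Train = 4163 - 416 = 3747

Train: 3747, Test: 416


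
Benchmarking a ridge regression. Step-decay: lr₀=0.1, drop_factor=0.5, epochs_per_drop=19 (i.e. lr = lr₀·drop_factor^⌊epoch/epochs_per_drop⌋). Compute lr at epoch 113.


n_drops = ⌊113/19⌋ = 5
lr = 0.1·0.5^5 = 0.1·0.03125 = 0.003125

0.003125


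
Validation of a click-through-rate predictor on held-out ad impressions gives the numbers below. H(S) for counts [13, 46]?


Probabilities: [13/59, 46/59] ≈ [0.2203, 0.7797]
H = -((13/59)·log₂(13/59) + (46/59)·log₂(46/59))
  = 0.7608 bits

0.7608 bits


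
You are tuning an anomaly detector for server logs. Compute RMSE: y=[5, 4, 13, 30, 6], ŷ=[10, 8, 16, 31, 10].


MSE = 67/5 = 13.4
RMSE = √(67/5) = 3.6606

3.6606


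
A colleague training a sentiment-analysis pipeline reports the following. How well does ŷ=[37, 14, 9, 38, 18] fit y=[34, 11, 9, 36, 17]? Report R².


ȳ = 21.4
SS_res = Σ(y-ŷ)² = 23
SS_tot = Σ(y-ȳ)² = 653.2
R² = 1 - SS_res/SS_tot = 1 - 0.0352 = 0.9648

0.9648


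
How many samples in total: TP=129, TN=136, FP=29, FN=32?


Total = TP + TN + FP + FN
= 129 + 136 + 29 + 32
= 326
(Predicted positive: 158, predicted negative: 168)

326


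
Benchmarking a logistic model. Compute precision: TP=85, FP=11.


Precision = TP/(TP+FP)
= 85/(85+11)
= 85/96 = 88.54%

88.54%


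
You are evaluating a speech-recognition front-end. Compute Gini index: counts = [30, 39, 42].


Probabilities: [30/111, 39/111, 42/111] ≈ [0.2703, 0.3514, 0.3784]
Σpᵢ² = (900 + 1521 + 1764)/111² = 4185/12321
Gini = 1 - Σpᵢ² = 1 - 4185/12321 = 0.6603

0.6603


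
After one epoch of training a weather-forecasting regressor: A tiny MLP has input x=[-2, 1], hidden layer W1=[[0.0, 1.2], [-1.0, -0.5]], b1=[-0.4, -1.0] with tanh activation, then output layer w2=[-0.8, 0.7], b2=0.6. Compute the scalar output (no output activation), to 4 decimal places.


z1[0] = (0.0)·(-2) + (1.2)·(1) - 0.4 = 0.8
z1[1] = (-1.0)·(-2) + (-0.5)·(1) - 1.0 = 0.5
h = tanh(z1) = [0.664, 0.4621]
output = (-0.8)·(0.664) + (0.7)·(0.4621) + 0.6 = 0.3923

0.3923


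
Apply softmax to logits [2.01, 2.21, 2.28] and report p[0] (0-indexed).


Exponentials: e^2.01=7.4633, e^2.21=9.1157, e^2.28=9.7767
Sum = 26.3557
Softmax = [0.2832, 0.3459, 0.371]
p[0] = 7.4633/26.3557 = 0.2832

0.2832


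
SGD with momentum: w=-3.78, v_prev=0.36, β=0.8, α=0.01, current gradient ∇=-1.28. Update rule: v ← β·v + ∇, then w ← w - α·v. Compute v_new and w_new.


v_new = 0.8·0.36 - 1.28 = 0.288 - 1.28 = -0.992
w_new = -3.78 - 0.01·-0.992 = -3.78 + 0.00992 = -3.77008

v_new=-0.992, w_new=-3.77008


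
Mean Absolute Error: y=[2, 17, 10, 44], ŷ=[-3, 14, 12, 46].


Absolute errors: |2+ 3|=5, |17-14|=3, |10-12|=2, |44-46|=2
Sum = 12
MAE = 12/4 = 3

3


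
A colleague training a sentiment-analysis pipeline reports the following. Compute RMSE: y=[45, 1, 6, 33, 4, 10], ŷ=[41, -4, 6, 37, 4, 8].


MSE = 61/6 = 10.1667
RMSE = √(61/6) = 3.1885

3.1885


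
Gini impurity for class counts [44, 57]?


Probabilities: [44/101, 57/101] ≈ [0.4356, 0.5644]
Σpᵢ² = (1936 + 3249)/101² = 5185/10201
Gini = 1 - Σpᵢ² = 1 - 5185/10201 = 0.4917

0.4917


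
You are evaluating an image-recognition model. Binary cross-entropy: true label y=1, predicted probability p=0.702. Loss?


BCE = -[y·ln(p) + (1-y)·ln(1-p)]
= -1·ln(0.702) - 0
= -ln(0.702) = 0.3538

0.3538


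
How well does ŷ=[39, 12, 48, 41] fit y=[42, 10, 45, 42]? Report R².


ȳ = 34.75
SS_res = Σ(y-ŷ)² = 23
SS_tot = Σ(y-ȳ)² = 822.75
R² = 1 - SS_res/SS_tot = 1 - 0.028 = 0.972

0.972


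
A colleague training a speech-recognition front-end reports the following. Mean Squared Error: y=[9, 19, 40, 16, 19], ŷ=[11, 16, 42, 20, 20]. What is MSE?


Squared errors: (9-11)²=4, (19-16)²=9, (40-42)²=4, (16-20)²=16, (19-20)²=1
Sum = 34
MSE = 34/5 = 34/5

34/5


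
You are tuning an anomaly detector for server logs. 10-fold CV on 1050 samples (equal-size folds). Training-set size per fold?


Fold size = 1050/10 = 105
Training per fold = 1050 - 105 = 945

945


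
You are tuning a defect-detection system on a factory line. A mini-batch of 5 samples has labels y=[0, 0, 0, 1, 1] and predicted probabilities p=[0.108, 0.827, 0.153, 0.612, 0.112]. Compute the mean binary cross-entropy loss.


L[0] = -ln(1-0.108) = -ln(0.892) = 0.1143
L[1] = -ln(1-0.827) = -ln(0.173) = 1.7545
L[2] = -ln(1-0.153) = -ln(0.847) = 0.1661
L[3] = -ln(0.612) = 0.491
L[4] = -ln(0.112) = 2.1893
mean = (0.1143 + 1.7545 + 0.1661 + 0.491 + 2.1893)/5 = 0.943

0.943


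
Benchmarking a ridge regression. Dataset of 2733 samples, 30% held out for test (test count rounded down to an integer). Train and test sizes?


Test = ⌊2733·30/100⌋ = 819
Train = 2733 - 819 = 1914

Train: 1914, Test: 819


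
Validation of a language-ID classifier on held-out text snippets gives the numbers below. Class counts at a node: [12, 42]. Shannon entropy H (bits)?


Probabilities: [12/54, 42/54] ≈ [0.2222, 0.7778]
H = -((12/54)·log₂(12/54) + (42/54)·log₂(42/54))
  = 0.7642 bits

0.7642 bits


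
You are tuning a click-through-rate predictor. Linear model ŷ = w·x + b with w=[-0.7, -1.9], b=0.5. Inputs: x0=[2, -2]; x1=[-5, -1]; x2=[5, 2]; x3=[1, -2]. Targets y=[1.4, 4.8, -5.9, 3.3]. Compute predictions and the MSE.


ŷ0 = (-0.7)·(2) + (-1.9)·(-2) + 0.5 = 2.9
ŷ1 = (-0.7)·(-5) + (-1.9)·(-1) + 0.5 = 5.9
ŷ2 = (-0.7)·(5) + (-1.9)·(2) + 0.5 = -6.8
ŷ3 = (-0.7)·(1) + (-1.9)·(-2) + 0.5 = 3.6
errors² = [2.25, 1.21, 0.81, 0.09]
MSE = 4.3600/4 = 1.09

1.09


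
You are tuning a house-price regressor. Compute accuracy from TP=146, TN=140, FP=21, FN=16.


Accuracy = (TP+TN)/(TP+TN+FP+FN)
= (146+140)/(323)
= 286/323 = 88.54%

88.54%


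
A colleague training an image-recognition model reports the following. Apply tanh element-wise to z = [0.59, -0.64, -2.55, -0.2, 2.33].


tanh(0.59) = 0.5299
tanh(-0.64) = -0.5649
tanh(-2.55) = -0.9879
tanh(-0.2) = -0.1974
tanh(2.33) = 0.9812
result = [0.5299, -0.5649, -0.9879, -0.1974, 0.9812]

[0.5299, -0.5649, -0.9879, -0.1974, 0.9812]


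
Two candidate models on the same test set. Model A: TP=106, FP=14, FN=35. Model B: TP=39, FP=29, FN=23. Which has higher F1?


Model A: P=106/120=0.8833, R=106/141=0.7518, F1=2PR/(P+R)=2TP/(2TP+FP+FN)=212/261=0.8123
Model B: P=39/68=0.5735, R=39/62=0.629, F1=2PR/(P+R)=2TP/(2TP+FP+FN)=78/130=0.6
0.8123 > 0.6 → Model A

Model A


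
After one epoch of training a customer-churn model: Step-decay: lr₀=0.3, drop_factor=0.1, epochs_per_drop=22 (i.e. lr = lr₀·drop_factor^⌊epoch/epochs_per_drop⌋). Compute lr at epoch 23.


n_drops = ⌊23/22⌋ = 1
lr = 0.3·0.1^1 = 0.3·0.1 = 0.03

0.03


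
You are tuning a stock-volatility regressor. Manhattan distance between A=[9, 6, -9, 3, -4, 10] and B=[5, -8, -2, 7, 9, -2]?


d = |9-5| + |6+ 8| + |-9+ 2| + |3-7| + |-4-9| + |10+ 2|
  = 4 + 14 + 7 + 4 + 13 + 12
  = 54

54


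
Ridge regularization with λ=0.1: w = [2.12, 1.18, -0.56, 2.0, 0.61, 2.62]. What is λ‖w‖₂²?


‖w‖₂² = (2.12)² + (1.18)² + (-0.56)² + (2.0)² + (0.61)² + (2.62)²
     = 4.4944 + 1.3924 + 0.3136 + 4 + 0.3721 + 6.8644
     = 17.4369
λ·‖w‖₂² = 0.1·17.4369 = 1.74369

1.74369


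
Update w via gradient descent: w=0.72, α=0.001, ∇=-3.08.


w_new = w - α·∇
= 0.72 - 0.001·-3.08
= 0.72 + 0.00308
= 0.72308

0.72308


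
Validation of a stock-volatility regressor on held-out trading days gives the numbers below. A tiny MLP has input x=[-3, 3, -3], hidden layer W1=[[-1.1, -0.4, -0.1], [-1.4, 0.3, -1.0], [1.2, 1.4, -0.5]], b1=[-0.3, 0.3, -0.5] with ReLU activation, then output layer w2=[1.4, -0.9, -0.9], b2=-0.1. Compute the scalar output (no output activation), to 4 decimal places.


z1[0] = (-1.1)·(-3) + (-0.4)·(3) + (-0.1)·(-3) - 0.3 = 2.1
z1[1] = (-1.4)·(-3) + (0.3)·(3) + (-1.0)·(-3) + 0.3 = 8.4
z1[2] = (1.2)·(-3) + (1.4)·(3) + (-0.5)·(-3) - 0.5 = 1.6
h = ReLU(z1) = [2.1, 8.4, 1.6]
output = (1.4)·(2.1) + (-0.9)·(8.4) + (-0.9)·(1.6) - 0.1 = -6.16

-6.16


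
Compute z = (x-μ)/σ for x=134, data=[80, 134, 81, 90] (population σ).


μ = 96.25, σ = 22.1402
z = (134 - 96.25)/22.1402 = 1.705

1.705


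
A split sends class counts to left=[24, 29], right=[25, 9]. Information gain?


Parent = [49, 38], H_parent = 0.9884
H_left = 0.9936 (n=53), H_right = 0.8338 (n=34)
H_children = (53/87)·0.9936 + (34/87)·0.8338 = 0.9311
IG = 0.9884 - 0.9311 = 0.0573

0.0573


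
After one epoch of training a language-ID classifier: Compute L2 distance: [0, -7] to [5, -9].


d = √((0-5)² + (-7+ 9)²)
  = √(25 + 4)
  = √29 = 5.3852

5.3852


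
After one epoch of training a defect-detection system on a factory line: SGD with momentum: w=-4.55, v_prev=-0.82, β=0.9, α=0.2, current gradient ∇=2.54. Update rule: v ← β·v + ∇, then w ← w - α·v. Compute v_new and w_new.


v_new = 0.9·-0.82 + 2.54 = -0.738 + 2.54 = 1.802
w_new = -4.55 - 0.2·1.802 = -4.55 - 0.3604 = -4.9104

v_new=1.802, w_new=-4.9104


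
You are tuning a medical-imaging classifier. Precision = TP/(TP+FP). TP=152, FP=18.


Precision = TP/(TP+FP)
= 152/(152+18)
= 152/170 = 89.41%

89.41%


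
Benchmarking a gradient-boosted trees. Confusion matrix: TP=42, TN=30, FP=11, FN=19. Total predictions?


Total = TP + TN + FP + FN
= 42 + 30 + 11 + 19
= 102
(Predicted positive: 53, predicted negative: 49)

102


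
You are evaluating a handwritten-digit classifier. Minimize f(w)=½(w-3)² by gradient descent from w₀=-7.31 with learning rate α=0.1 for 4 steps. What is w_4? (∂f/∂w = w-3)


step 1: grad = -7.31-3 = -10.31; w = -7.31 - 0.1·(-10.31) = -6.279
step 2: grad = -6.279-3 = -9.279; w = -6.279 - 0.1·(-9.279) = -5.3511
step 3: grad = -5.3511-3 = -8.3511; w = -5.3511 - 0.1·(-8.3511) = -4.51599
step 4: grad = -4.51599-3 = -7.51599; w = -4.51599 - 0.1·(-7.51599) = -3.764391

-3.764391


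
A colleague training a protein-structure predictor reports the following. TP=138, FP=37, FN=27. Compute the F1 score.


Precision = 138/175 = 0.7886
Recall = 138/165 = 0.8364
F1 = 2·P·R/(P+R) = 2·TP/(2·TP+FP+FN) = 276/(276+37+27) = 276/340 = 0.8118

0.8118


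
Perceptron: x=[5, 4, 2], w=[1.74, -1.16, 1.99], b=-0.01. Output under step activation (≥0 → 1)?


z = (5)·(1.74) + (4)·(-1.16) + (2)·(1.99) - 0.01
  = 8.03
step(z) = 1 (z≥0)

1


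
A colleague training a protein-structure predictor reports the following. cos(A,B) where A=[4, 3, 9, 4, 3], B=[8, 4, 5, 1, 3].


A·B = 4·8 + 3·4 + 9·5 + 4·1 + 3·3 = 102
‖A‖ = √131 = 11.4455, ‖B‖ = √115 = 10.7238
cos = 102/(√131·√115) = 102/√15065 = 0.831

0.831


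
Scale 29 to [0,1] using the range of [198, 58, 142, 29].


min=29, max=198
(29-29)/(198-29) = 0/169 = 0.0

0.0


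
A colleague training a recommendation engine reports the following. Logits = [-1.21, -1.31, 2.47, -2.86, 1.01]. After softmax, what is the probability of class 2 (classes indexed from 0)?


Exponentials: e^-1.21=0.2982, e^-1.31=0.2698, e^2.47=11.8224, e^-2.86=0.0573, e^1.01=2.7456
Sum = 15.1933
Softmax = [0.0196, 0.0178, 0.7781, 0.0038, 0.1807]
p[2] = 11.8224/15.1933 = 0.7781

0.7781


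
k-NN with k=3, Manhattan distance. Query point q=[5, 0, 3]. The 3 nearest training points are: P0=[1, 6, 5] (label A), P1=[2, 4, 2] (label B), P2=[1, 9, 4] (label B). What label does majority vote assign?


d(q,P0) = 12  (label A)
d(q,P1) = 8  (label B)
d(q,P2) = 14  (label B)
Votes: A=1, B=2
Majority → B

B


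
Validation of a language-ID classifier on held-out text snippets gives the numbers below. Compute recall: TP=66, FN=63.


Recall = TP/(TP+FN)
= 66/(66+63)
= 66/129 = 51.16%

51.16%


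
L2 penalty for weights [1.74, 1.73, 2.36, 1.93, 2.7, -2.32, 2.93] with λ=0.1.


‖w‖₂² = (1.74)² + (1.73)² + (2.36)² + (1.93)² + (2.7)² + (-2.32)² + (2.93)²
     = 3.0276 + 2.9929 + 5.5696 + 3.7249 + 7.29 + 5.3824 + 8.5849
     = 36.5723
λ·‖w‖₂² = 0.1·36.5723 = 3.65723

3.65723


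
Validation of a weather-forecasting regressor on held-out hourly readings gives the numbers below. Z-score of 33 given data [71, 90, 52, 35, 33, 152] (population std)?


μ = 72.1667, σ = 40.8551
z = (33 - 72.1667)/40.8551 = -0.9587

-0.9587


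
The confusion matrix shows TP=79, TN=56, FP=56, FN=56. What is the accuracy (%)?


Accuracy = (TP+TN)/(TP+TN+FP+FN)
= (79+56)/(247)
= 135/247 = 54.66%

54.66%


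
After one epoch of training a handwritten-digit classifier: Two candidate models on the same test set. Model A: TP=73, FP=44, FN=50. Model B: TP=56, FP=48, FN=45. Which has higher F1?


Model A: P=73/117=0.6239, R=73/123=0.5935, F1=2PR/(P+R)=2TP/(2TP+FP+FN)=146/240=0.6083
Model B: P=56/104=0.5385, R=56/101=0.5545, F1=2PR/(P+R)=2TP/(2TP+FP+FN)=112/205=0.5463
0.6083 > 0.5463 → Model A

Model A


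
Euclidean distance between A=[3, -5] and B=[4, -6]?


d = √((3-4)² + (-5+ 6)²)
  = √(1 + 1)
  = √2 = 1.4142

1.4142


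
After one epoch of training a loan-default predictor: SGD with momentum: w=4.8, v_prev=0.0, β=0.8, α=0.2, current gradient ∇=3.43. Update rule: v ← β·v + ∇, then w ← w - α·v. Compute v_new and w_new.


v_new = 0.8·0.0 + 3.43 = 0 + 3.43 = 3.43
w_new = 4.8 - 0.2·3.43 = 4.8 - 0.686 = 4.114

v_new=3.43, w_new=4.114


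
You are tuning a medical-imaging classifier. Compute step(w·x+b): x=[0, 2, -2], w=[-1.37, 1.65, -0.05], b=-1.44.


z = (0)·(-1.37) + (2)·(1.65) + (-2)·(-0.05) - 1.44
  = 1.96
step(z) = 1 (z≥0)

1


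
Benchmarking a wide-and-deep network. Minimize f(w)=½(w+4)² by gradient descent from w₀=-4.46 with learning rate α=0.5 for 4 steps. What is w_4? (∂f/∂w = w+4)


step 1: grad = -4.46+4 = -0.46; w = -4.46 - 0.5·(-0.46) = -4.23
step 2: grad = -4.23+4 = -0.23; w = -4.23 - 0.5·(-0.23) = -4.115
step 3: grad = -4.115+4 = -0.115; w = -4.115 - 0.5·(-0.115) = -4.0575
step 4: grad = -4.0575+4 = -0.0575; w = -4.0575 - 0.5·(-0.0575) = -4.02875

-4.02875


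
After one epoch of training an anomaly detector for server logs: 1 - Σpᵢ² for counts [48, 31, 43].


Probabilities: [48/122, 31/122, 43/122] ≈ [0.3934, 0.2541, 0.3525]
Σpᵢ² = (2304 + 961 + 1849)/122² = 5114/14884
Gini = 1 - Σpᵢ² = 1 - 5114/14884 = 0.6564

0.6564


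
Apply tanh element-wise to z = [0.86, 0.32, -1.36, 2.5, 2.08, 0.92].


tanh(0.86) = 0.6963
tanh(0.32) = 0.3095
tanh(-1.36) = -0.8764
tanh(2.5) = 0.9866
tanh(2.08) = 0.9693
tanh(0.92) = 0.7259
result = [0.6963, 0.3095, -0.8764, 0.9866, 0.9693, 0.7259]

[0.6963, 0.3095, -0.8764, 0.9866, 0.9693, 0.7259]


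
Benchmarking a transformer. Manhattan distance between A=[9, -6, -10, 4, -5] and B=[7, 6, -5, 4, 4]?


d = |9-7| + |-6-6| + |-10+ 5| + |4-4| + |-5-4|
  = 2 + 12 + 5 + 0 + 9
  = 28

28


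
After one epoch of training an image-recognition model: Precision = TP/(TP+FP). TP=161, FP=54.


Precision = TP/(TP+FP)
= 161/(161+54)
= 161/215 = 74.88%

74.88%


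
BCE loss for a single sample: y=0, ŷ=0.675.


BCE = -[y·ln(p) + (1-y)·ln(1-p)]
= -0 - 1·ln(1-0.675)
= -ln(0.325) = 1.1239

1.1239


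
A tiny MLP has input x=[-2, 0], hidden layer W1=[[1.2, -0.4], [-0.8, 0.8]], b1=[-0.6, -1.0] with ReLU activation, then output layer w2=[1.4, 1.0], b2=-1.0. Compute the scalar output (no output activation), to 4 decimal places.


z1[0] = (1.2)·(-2) + (-0.4)·(0) - 0.6 = -3.0
z1[1] = (-0.8)·(-2) + (0.8)·(0) - 1.0 = 0.6
h = ReLU(z1) = [0.0, 0.6]
output = (1.4)·(0.0) + (1.0)·(0.6) - 1.0 = -0.4

-0.4


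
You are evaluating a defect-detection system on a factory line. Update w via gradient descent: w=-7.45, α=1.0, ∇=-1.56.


w_new = w - α·∇
= -7.45 - 1.0·-1.56
= -7.45 + 1.56
= -5.89

-5.89


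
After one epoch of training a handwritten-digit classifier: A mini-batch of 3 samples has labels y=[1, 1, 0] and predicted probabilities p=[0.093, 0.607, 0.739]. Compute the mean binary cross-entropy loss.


L[0] = -ln(0.093) = 2.3752
L[1] = -ln(0.607) = 0.4992
L[2] = -ln(1-0.739) = -ln(0.261) = 1.3432
mean = (2.3752 + 0.4992 + 1.3432)/3 = 1.4059

1.4059


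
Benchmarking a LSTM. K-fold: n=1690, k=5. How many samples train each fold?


Fold size = 1690/5 = 338
Training per fold = 1690 - 338 = 1352

1352


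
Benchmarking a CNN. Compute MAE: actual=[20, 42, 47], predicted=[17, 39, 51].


Absolute errors: |20-17|=3, |42-39|=3, |47-51|=4
Sum = 10
MAE = 10/3 = 10/3

10/3


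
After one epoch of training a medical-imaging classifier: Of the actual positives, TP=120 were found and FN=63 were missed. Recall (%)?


Recall = TP/(TP+FN)
= 120/(120+63)
= 120/183 = 65.57%

65.57%


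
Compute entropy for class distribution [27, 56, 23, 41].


Probabilities: [27/147, 56/147, 23/147, 41/147] ≈ [0.1837, 0.381, 0.1565, 0.2789]
H = -((27/147)·log₂(27/147) + (56/147)·log₂(56/147) + (23/147)·log₂(23/147) + (41/147)·log₂(41/147))
  = 1.9119 bits

1.9119 bits


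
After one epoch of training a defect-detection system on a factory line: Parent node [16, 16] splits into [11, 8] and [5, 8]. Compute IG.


Parent = [16, 16], H_parent = 1
H_left = 0.9819 (n=19), H_right = 0.9612 (n=13)
H_children = (19/32)·0.9819 + (13/32)·0.9612 = 0.9735
IG = 1 - 0.9735 = 0.0265

0.0265


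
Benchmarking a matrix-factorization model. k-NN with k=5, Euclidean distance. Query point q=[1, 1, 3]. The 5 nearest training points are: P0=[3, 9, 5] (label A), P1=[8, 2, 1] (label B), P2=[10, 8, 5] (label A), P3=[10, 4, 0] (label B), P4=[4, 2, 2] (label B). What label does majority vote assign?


d(q,P0) = 8.4853  (label A)
d(q,P1) = 7.3485  (label B)
d(q,P2) = 11.5758  (label A)
d(q,P3) = 9.9499  (label B)
d(q,P4) = 3.3166  (label B)
Votes: A=2, B=3
Majority → B

B


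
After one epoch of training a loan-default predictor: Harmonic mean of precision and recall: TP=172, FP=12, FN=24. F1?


Precision = 172/184 = 0.9348
Recall = 172/196 = 0.8776
F1 = 2·P·R/(P+R) = 2·TP/(2·TP+FP+FN) = 344/(344+12+24) = 344/380 = 0.9053

0.9053


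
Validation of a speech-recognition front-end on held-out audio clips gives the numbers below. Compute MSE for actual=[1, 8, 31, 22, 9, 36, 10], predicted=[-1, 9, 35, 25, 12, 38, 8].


Squared errors: (1+ 1)²=4, (8-9)²=1, (31-35)²=16, (22-25)²=9, (9-12)²=9, (36-38)²=4, (10-8)²=4
Sum = 47
MSE = 47/7 = 47/7

47/7


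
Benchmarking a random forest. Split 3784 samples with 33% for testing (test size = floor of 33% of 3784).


Test = ⌊3784·33/100⌋ = 1248
Train = 3784 - 1248 = 2536

Train: 2536, Test: 1248


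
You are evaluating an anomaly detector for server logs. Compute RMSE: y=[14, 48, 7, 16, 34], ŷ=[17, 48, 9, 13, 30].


MSE = 38/5 = 7.6
RMSE = √(38/5) = 2.7568

2.7568


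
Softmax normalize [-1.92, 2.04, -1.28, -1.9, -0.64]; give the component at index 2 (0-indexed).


Exponentials: e^-1.92=0.1466, e^2.04=7.6906, e^-1.28=0.278, e^-1.9=0.1496, e^-0.64=0.5273
Sum = 8.7921
Softmax = [0.0167, 0.8747, 0.0316, 0.017, 0.06]
p[2] = 0.278/8.7921 = 0.0316

0.0316


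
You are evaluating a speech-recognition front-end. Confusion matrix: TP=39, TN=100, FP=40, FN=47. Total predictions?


Total = TP + TN + FP + FN
= 39 + 100 + 40 + 47
= 226
(Predicted positive: 79, predicted negative: 147)

226


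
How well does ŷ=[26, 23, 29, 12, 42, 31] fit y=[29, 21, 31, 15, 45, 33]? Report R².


ȳ = 29
SS_res = Σ(y-ŷ)² = 39
SS_tot = Σ(y-ȳ)² = 536
R² = 1 - SS_res/SS_tot = 1 - 0.0728 = 0.9272

0.9272


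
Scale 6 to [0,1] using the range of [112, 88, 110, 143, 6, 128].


min=6, max=143
(6-6)/(143-6) = 0/137 = 0.0

0.0


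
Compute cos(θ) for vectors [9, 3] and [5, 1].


A·B = 9·5 + 3·1 = 48
‖A‖ = √90 = 9.4868, ‖B‖ = √26 = 5.099
cos = 48/(√90·√26) = 48/√2340 = 0.9923

0.9923


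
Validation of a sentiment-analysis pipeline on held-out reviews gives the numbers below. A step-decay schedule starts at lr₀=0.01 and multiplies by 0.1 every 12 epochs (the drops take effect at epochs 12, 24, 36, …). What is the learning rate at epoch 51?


n_drops = ⌊51/12⌋ = 4
lr = 0.01·0.1^4 = 0.01·0.0001 = 0.000001

0.000001


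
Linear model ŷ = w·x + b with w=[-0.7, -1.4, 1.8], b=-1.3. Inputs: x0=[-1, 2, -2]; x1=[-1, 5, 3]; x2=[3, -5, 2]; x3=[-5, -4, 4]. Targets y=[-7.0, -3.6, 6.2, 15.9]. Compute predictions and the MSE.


ŷ0 = (-0.7)·(-1) + (-1.4)·(2) + (1.8)·(-2) - 1.3 = -7.0
ŷ1 = (-0.7)·(-1) + (-1.4)·(5) + (1.8)·(3) - 1.3 = -2.2
ŷ2 = (-0.7)·(3) + (-1.4)·(-5) + (1.8)·(2) - 1.3 = 7.2
ŷ3 = (-0.7)·(-5) + (-1.4)·(-4) + (1.8)·(4) - 1.3 = 15.0
errors² = [0.0, 1.96, 1.0, 0.81]
MSE = 3.7700/4 = 0.9425

0.9425


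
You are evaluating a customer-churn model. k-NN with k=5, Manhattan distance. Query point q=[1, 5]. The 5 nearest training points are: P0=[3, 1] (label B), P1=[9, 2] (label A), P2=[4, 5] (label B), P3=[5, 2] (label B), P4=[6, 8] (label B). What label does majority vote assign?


d(q,P0) = 6  (label B)
d(q,P1) = 11  (label A)
d(q,P2) = 3  (label B)
d(q,P3) = 7  (label B)
d(q,P4) = 8  (label B)
Votes: A=1, B=4
Majority → B

B


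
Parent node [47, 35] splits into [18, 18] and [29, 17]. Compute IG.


Parent = [47, 35], H_parent = 0.9845
H_left = 1 (n=36), H_right = 0.9503 (n=46)
H_children = (36/82)·1 + (46/82)·0.9503 = 0.9721
IG = 0.9845 - 0.9721 = 0.0124

0.0124


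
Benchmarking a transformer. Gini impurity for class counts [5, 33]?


Probabilities: [5/38, 33/38] ≈ [0.1316, 0.8684]
Σpᵢ² = (25 + 1089)/38² = 1114/1444
Gini = 1 - Σpᵢ² = 1 - 1114/1444 = 0.2285

0.2285


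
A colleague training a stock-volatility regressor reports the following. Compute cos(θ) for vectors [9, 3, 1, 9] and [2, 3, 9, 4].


A·B = 9·2 + 3·3 + 1·9 + 9·4 = 72
‖A‖ = √172 = 13.1149, ‖B‖ = √110 = 10.4881
cos = 72/(√172·√110) = 72/√18920 = 0.5234

0.5234


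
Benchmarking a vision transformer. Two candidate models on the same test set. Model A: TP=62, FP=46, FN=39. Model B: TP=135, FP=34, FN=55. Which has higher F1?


Model A: P=62/108=0.5741, R=62/101=0.6139, F1=2PR/(P+R)=2TP/(2TP+FP+FN)=124/209=0.5933
Model B: P=135/169=0.7988, R=135/190=0.7105, F1=2PR/(P+R)=2TP/(2TP+FP+FN)=270/359=0.7521
0.5933 < 0.7521 → Model B

Model B


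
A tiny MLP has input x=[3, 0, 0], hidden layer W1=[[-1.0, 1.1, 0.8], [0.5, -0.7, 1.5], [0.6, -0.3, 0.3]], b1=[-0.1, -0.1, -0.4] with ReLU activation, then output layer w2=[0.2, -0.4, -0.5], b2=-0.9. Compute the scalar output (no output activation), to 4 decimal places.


z1[0] = (-1.0)·(3) + (1.1)·(0) + (0.8)·(0) - 0.1 = -3.1
z1[1] = (0.5)·(3) + (-0.7)·(0) + (1.5)·(0) - 0.1 = 1.4
z1[2] = (0.6)·(3) + (-0.3)·(0) + (0.3)·(0) - 0.4 = 1.4
h = ReLU(z1) = [0.0, 1.4, 1.4]
output = (0.2)·(0.0) + (-0.4)·(1.4) + (-0.5)·(1.4) - 0.9 = -2.16

-2.16


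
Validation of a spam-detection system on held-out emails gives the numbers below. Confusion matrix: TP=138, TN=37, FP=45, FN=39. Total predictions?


Total = TP + TN + FP + FN
= 138 + 37 + 45 + 39
= 259
(Predicted positive: 183, predicted negative: 76)

259


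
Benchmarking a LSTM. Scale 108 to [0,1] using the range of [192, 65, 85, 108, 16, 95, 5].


min=5, max=192
(108-5)/(192-5) = 103/187 = 0.5508

0.5508


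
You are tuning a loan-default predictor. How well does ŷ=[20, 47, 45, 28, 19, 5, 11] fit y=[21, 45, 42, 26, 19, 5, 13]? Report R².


ȳ = 24.4286
SS_res = Σ(y-ŷ)² = 22
SS_tot = Σ(y-ȳ)² = 1283.71
R² = 1 - SS_res/SS_tot = 1 - 0.0171 = 0.9829

0.9829


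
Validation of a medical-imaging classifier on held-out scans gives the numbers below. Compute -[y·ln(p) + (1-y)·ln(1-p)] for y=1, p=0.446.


BCE = -[y·ln(p) + (1-y)·ln(1-p)]
= -1·ln(0.446) - 0
= -ln(0.446) = 0.8074

0.8074


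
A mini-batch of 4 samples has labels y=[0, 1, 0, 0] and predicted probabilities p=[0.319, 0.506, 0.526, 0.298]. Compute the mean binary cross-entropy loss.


L[0] = -ln(1-0.319) = -ln(0.681) = 0.3842
L[1] = -ln(0.506) = 0.6812
L[2] = -ln(1-0.526) = -ln(0.474) = 0.7465
L[3] = -ln(1-0.298) = -ln(0.702) = 0.3538
mean = (0.3842 + 0.6812 + 0.7465 + 0.3538)/4 = 0.5414

0.5414


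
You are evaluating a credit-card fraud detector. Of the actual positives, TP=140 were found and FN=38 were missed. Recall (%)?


Recall = TP/(TP+FN)
= 140/(140+38)
= 140/178 = 78.65%

78.65%


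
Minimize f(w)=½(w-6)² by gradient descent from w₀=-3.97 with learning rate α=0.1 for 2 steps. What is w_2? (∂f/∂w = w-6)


step 1: grad = -3.97-6 = -9.97; w = -3.97 - 0.1·(-9.97) = -2.973
step 2: grad = -2.973-6 = -8.973; w = -2.973 - 0.1·(-8.973) = -2.0757

-2.0757


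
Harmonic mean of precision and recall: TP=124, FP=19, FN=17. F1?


Precision = 124/143 = 0.8671
Recall = 124/141 = 0.8794
F1 = 2·P·R/(P+R) = 2·TP/(2·TP+FP+FN) = 248/(248+19+17) = 248/284 = 0.8732

0.8732


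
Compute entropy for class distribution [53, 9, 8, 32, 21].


Probabilities: [53/123, 9/123, 8/123, 32/123, 21/123] ≈ [0.4309, 0.0732, 0.065, 0.2602, 0.1707]
H = -((53/123)·log₂(53/123) + (9/123)·log₂(9/123) + (8/123)·log₂(8/123) + (32/123)·log₂(32/123) + (21/123)·log₂(21/123))
  = 1.9966 bits

1.9966 bits


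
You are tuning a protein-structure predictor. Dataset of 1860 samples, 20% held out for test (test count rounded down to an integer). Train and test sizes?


Test = ⌊1860·20/100⌋ = 372
Train = 1860 - 372 = 1488

Train: 1488, Test: 372


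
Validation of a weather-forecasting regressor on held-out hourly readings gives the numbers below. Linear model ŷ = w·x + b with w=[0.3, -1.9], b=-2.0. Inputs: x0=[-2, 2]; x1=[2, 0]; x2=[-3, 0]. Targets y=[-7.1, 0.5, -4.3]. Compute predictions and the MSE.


ŷ0 = (0.3)·(-2) + (-1.9)·(2) - 2.0 = -6.4
ŷ1 = (0.3)·(2) + (-1.9)·(0) - 2.0 = -1.4
ŷ2 = (0.3)·(-3) + (-1.9)·(0) - 2.0 = -2.9
errors² = [0.49, 3.61, 1.96]
MSE = 6.0600/3 = 2.02

2.02


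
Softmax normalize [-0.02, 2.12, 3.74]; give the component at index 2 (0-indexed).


Exponentials: e^-0.02=0.9802, e^2.12=8.3311, e^3.74=42.098
Sum = 51.4093
Softmax = [0.0191, 0.1621, 0.8189]
p[2] = 42.098/51.4093 = 0.8189

0.8189


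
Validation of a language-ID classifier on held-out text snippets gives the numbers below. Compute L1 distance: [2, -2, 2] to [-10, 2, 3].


d = |2+ 10| + |-2-2| + |2-3|
  = 12 + 4 + 1
  = 17

17


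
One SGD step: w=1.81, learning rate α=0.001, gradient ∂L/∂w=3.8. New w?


w_new = w - α·∇
= 1.81 - 0.001·3.8
= 1.81 - 0.0038
= 1.8062

1.8062


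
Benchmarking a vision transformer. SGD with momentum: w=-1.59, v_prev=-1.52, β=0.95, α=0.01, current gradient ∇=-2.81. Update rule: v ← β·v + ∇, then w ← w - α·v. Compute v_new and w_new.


v_new = 0.95·-1.52 - 2.81 = -1.444 - 2.81 = -4.254
w_new = -1.59 - 0.01·-4.254 = -1.59 + 0.04254 = -1.54746

v_new=-4.254, w_new=-1.54746


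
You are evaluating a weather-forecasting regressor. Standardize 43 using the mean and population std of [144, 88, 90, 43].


μ = 91.25, σ = 35.7867
z = (43 - 91.25)/35.7867 = -1.3483

-1.3483


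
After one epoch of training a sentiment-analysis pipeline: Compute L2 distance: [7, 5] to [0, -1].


d = √((7-0)² + (5+ 1)²)
  = √(49 + 36)
  = √85 = 9.2195

9.2195


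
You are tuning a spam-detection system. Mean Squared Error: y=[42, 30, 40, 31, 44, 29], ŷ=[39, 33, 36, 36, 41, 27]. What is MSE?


Squared errors: (42-39)²=9, (30-33)²=9, (40-36)²=16, (31-36)²=25, (44-41)²=9, (29-27)²=4
Sum = 72
MSE = 72/6 = 12

12


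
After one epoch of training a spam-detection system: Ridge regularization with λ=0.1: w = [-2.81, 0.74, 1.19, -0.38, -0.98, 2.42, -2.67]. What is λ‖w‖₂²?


‖w‖₂² = (-2.81)² + (0.74)² + (1.19)² + (-0.38)² + (-0.98)² + (2.42)² + (-2.67)²
     = 7.8961 + 0.5476 + 1.4161 + 0.1444 + 0.9604 + 5.8564 + 7.1289
     = 23.9499
λ·‖w‖₂² = 0.1·23.9499 = 2.39499

2.39499


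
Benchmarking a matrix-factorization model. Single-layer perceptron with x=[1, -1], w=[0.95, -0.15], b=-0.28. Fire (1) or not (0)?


z = (1)·(0.95) + (-1)·(-0.15) - 0.28
  = 0.82
step(z) = 1 (z≥0)

1


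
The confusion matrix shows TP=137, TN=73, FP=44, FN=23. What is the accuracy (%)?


Accuracy = (TP+TN)/(TP+TN+FP+FN)
= (137+73)/(277)
= 210/277 = 75.81%

75.81%


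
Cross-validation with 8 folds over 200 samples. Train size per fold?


Fold size = 200/8 = 25
Training per fold = 200 - 25 = 175

175


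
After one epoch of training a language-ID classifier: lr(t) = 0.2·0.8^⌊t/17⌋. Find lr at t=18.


n_drops = ⌊18/17⌋ = 1
lr = 0.2·0.8^1 = 0.2·0.8 = 0.16

0.16


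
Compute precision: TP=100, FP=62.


Precision = TP/(TP+FP)
= 100/(100+62)
= 100/162 = 61.73%

61.73%


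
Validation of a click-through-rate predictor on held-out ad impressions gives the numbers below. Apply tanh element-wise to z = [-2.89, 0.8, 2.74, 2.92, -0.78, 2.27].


tanh(-2.89) = -0.9938
tanh(0.8) = 0.664
tanh(2.74) = 0.9917
tanh(2.92) = 0.9942
tanh(-0.78) = -0.6527
tanh(2.27) = 0.9789
result = [-0.9938, 0.664, 0.9917, 0.9942, -0.6527, 0.9789]

[-0.9938, 0.664, 0.9917, 0.9942, -0.6527, 0.9789]


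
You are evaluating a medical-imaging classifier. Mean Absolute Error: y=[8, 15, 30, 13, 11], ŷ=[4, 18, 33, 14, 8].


Absolute errors: |8-4|=4, |15-18|=3, |30-33|=3, |13-14|=1, |11-8|=3
Sum = 14
MAE = 14/5 = 14/5

14/5


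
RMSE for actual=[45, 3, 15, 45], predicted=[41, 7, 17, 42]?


MSE = 45/4 = 11.25
RMSE = √(45/4) = 3.3541

3.3541


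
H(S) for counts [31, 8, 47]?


Probabilities: [31/86, 8/86, 47/86] ≈ [0.3605, 0.093, 0.5465]
H = -((31/86)·log₂(31/86) + (8/86)·log₂(8/86) + (47/86)·log₂(47/86))
  = 1.3257 bits

1.3257 bits


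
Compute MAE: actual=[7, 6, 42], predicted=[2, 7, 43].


Absolute errors: |7-2|=5, |6-7|=1, |42-43|=1
Sum = 7
MAE = 7/3 = 7/3

7/3


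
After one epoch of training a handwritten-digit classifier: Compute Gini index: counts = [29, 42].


Probabilities: [29/71, 42/71] ≈ [0.4085, 0.5915]
Σpᵢ² = (841 + 1764)/71² = 2605/5041
Gini = 1 - Σpᵢ² = 1 - 2605/5041 = 0.4832

0.4832


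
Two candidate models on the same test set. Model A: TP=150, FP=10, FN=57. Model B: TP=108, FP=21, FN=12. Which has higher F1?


Model A: P=150/160=0.9375, R=150/207=0.7246, F1=2PR/(P+R)=2TP/(2TP+FP+FN)=300/367=0.8174
Model B: P=108/129=0.8372, R=108/120=0.9, F1=2PR/(P+R)=2TP/(2TP+FP+FN)=216/249=0.8675
0.8174 < 0.8675 → Model B

Model B


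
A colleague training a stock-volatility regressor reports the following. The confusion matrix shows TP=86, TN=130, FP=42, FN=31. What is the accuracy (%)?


Accuracy = (TP+TN)/(TP+TN+FP+FN)
= (86+130)/(289)
= 216/289 = 74.74%

74.74%


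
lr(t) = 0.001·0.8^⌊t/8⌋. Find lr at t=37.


n_drops = ⌊37/8⌋ = 4
lr = 0.001·0.8^4 = 0.001·0.4096 = 0.0004096

0.0004096


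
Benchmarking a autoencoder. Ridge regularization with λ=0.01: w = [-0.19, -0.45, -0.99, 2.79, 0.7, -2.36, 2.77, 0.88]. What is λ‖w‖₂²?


‖w‖₂² = (-0.19)² + (-0.45)² + (-0.99)² + (2.79)² + (0.7)² + (-2.36)² + (2.77)² + (0.88)²
     = 0.0361 + 0.2025 + 0.9801 + 7.7841 + 0.49 + 5.5696 + 7.6729 + 0.7744
     = 23.5097
λ·‖w‖₂² = 0.01·23.5097 = 0.235097

0.235097


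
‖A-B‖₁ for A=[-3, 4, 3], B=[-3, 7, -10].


d = |-3+ 3| + |4-7| + |3+ 10|
  = 0 + 3 + 13
  = 16

16


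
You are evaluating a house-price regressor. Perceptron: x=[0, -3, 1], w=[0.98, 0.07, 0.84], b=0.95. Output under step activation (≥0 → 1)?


z = (0)·(0.98) + (-3)·(0.07) + (1)·(0.84) + 0.95
  = 1.58
step(z) = 1 (z≥0)

1


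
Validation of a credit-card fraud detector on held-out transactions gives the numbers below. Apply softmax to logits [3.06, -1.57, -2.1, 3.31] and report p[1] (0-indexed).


Exponentials: e^3.06=21.3276, e^-1.57=0.208, e^-2.1=0.1225, e^3.31=27.3851
Sum = 49.0432
Softmax = [0.4349, 0.0042, 0.0025, 0.5584]
p[1] = 0.208/49.0432 = 0.0042

0.0042


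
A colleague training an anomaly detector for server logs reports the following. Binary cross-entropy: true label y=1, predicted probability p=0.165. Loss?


BCE = -[y·ln(p) + (1-y)·ln(1-p)]
= -1·ln(0.165) - 0
= -ln(0.165) = 1.8018

1.8018


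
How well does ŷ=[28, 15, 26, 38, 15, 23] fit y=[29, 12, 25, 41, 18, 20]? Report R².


ȳ = 24.1667
SS_res = Σ(y-ŷ)² = 38
SS_tot = Σ(y-ȳ)² = 510.83
R² = 1 - SS_res/SS_tot = 1 - 0.0744 = 0.9256

0.9256


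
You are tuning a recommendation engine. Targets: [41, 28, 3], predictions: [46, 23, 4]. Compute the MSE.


Squared errors: (41-46)²=25, (28-23)²=25, (3-4)²=1
Sum = 51
MSE = 51/3 = 17

17


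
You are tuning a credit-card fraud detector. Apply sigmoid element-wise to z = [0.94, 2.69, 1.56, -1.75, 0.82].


σ(0.94) = 1/(1+e^-0.94) = 0.7191
σ(2.69) = 1/(1+e^-2.69) = 0.9364
σ(1.56) = 1/(1+e^-1.56) = 0.8264
σ(-1.75) = 1/(1+e^1.75) = 0.148
σ(0.82) = 1/(1+e^-0.82) = 0.6942
result = [0.7191, 0.9364, 0.8264, 0.148, 0.6942]

[0.7191, 0.9364, 0.8264, 0.148, 0.6942]


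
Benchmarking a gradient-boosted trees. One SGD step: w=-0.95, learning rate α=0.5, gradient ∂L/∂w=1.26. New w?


w_new = w - α·∇
= -0.95 - 0.5·1.26
= -0.95 - 0.63
= -1.58

-1.58


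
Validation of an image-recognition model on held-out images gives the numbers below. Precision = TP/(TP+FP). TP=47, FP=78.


Precision = TP/(TP+FP)
= 47/(47+78)
= 47/125 = 37.6%

37.6%


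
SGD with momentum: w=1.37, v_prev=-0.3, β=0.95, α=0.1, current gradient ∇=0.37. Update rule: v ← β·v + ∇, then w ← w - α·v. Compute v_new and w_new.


v_new = 0.95·-0.3 + 0.37 = -0.285 + 0.37 = 0.085
w_new = 1.37 - 0.1·0.085 = 1.37 - 0.0085 = 1.3615

v_new=0.085, w_new=1.3615


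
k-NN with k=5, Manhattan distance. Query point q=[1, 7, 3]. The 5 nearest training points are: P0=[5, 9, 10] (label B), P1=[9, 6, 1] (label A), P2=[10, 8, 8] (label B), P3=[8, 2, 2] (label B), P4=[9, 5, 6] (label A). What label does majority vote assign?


d(q,P0) = 13  (label B)
d(q,P1) = 11  (label A)
d(q,P2) = 15  (label B)
d(q,P3) = 13  (label B)
d(q,P4) = 13  (label A)
Votes: A=2, B=3
Majority → B

B


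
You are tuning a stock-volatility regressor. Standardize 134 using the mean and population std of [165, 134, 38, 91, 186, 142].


μ = 126, σ = 49.0068
z = (134 - 126)/49.0068 = 0.1632

0.1632


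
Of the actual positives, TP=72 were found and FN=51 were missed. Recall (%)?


Recall = TP/(TP+FN)
= 72/(72+51)
= 72/123 = 58.54%

58.54%


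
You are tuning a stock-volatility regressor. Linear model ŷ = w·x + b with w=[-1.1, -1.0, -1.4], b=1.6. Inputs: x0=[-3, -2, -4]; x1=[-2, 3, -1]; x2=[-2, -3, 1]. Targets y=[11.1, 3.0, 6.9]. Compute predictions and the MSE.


ŷ0 = (-1.1)·(-3) + (-1.0)·(-2) + (-1.4)·(-4) + 1.6 = 12.5
ŷ1 = (-1.1)·(-2) + (-1.0)·(3) + (-1.4)·(-1) + 1.6 = 2.2
ŷ2 = (-1.1)·(-2) + (-1.0)·(-3) + (-1.4)·(1) + 1.6 = 5.4
errors² = [1.96, 0.64, 2.25]
MSE = 4.8500/3 = 1.6167

1.6167
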